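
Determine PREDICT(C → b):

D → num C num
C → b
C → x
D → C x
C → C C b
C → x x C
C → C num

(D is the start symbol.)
{ 'b' }

PREDICT(C → b) = (FIRST(RHS) \ {ε}) ∪ (FOLLOW(C) if ε ∈ FIRST(RHS), i.e. RHS ⇒* ε)
FIRST(b) = { 'b' }
ε ∉ FIRST(b), so FOLLOW(C) is not added.
PREDICT(C → b) = { 'b' }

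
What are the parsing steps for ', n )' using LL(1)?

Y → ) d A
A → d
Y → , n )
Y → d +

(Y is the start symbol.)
LL(1) parsing maintains a stack (initially the start symbol over $) and the input. At each step: if the stack top is a terminal, match it against the current input token; if it is a non-terminal N, replace it with the RHS of M[N, lookahead] (the unique production whose predict set contains the lookahead).

Stack is shown with the top on the left.

Stack    Input    Action
------------------------
Y $      , n ) $  output Y → , n )
, n ) $  , n ) $  match ','
n ) $    n ) $    match 'n'
) $      ) $      match ')'
$        $        accept

The string is accepted.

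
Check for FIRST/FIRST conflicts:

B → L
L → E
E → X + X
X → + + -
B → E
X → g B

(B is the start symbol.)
FIRST sets of the non-terminals at (or reachable through a nullable prefix from) the front of some alternative:
  FIRST(L) = { '+', 'g' }
  FIRST(E) = { '+', 'g' }

Productions for B:
  B → L: FIRST = { '+', 'g' }
  B → E: FIRST = { '+', 'g' }
Productions for X:
  X → + + -: FIRST = { '+' }
  X → g B: FIRST = { 'g' }
L, E have only one production, so no FIRST/FIRST conflict is possible there.

Conflict for B: B → L and B → E
  Overlap: { '+', 'g' }

Answer: Yes. B → L / B → E on { '+', 'g' }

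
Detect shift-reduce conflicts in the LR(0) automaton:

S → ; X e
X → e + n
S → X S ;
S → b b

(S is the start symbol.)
A shift-reduce conflict occurs when an LR(0) state has both:
  - a complete (reduce) item [A → α .] (dot at the end), and
  - a shift item [B → β . c γ] (dot before a terminal).

Augment with S' → S and build the canonical LR(0) collection (I0 = CLOSURE({[S' → . S]}), then GOTO on every symbol after a dot until no new states appear). It has 13 states:
  I0: { [S → . ; X e], [S → . X S ;], [S → . b b], [S' → . S], [X → . e + n] }  — shift
  I1: { [S → ; . X e], [X → . e + n] }  — shift
  I2: { [S' → S .] }  — accept
  I3: { [S → . ; X e], [S → . X S ;], [S → . b b], [S → X . S ;], [X → . e + n] }  — shift
  I4: { [S → b . b] }  — shift
  I5: { [X → e . + n] }  — shift
  I6: { [X → e + . n] }  — shift
  I7: { [X → e + n .] }  — reduce
  I8: { [S → b b .] }  — reduce
  I9: { [S → X S . ;] }  — shift
  I10: { [S → X S ; .] }  — reduce
  I11: { [S → ; X . e] }  — shift
  I12: { [S → ; X e .] }  — reduce

No state contains both a complete item and a shift item.

Answer: No shift-reduce conflicts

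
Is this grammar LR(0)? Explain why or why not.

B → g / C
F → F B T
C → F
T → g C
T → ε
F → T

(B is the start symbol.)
No. Shift-reduce conflict between [T → .] and [T → . g C]

A grammar is LR(0) if no state in the canonical LR(0) collection has:
  - both a shift item (dot before a terminal) and a complete item (shift-reduce conflict), or
  - two or more complete items (reduce-reduce conflict; the accept item [B' → B .] counts as a complete item here).

Augment with B' → B and build the canonical LR(0) collection (I0 = CLOSURE({[B' → . B]}), then GOTO on every symbol after a dot until no new states appear). It has 11 states:
  I0: { [B → . g / C], [B' → . B] }  — shift
  I1: { [B' → B .] }  — accept
  I2: { [B → g . / C] }  — shift
  I3: { [B → g / . C], [C → . F], [F → . F B T], [F → . T], [T → . g C], [T → .] }  — shift, reduce
  I4: { [B → g / C .] }  — reduce
  I5: { [B → . g / C], [C → F .], [F → F . B T] }  — shift, reduce
  I6: { [F → T .] }  — reduce
  I7: { [C → . F], [F → . F B T], [F → . T], [T → . g C], [T → .], [T → g . C] }  — shift, reduce
  I8: { [T → g C .] }  — reduce
  I9: { [F → F B . T], [T → . g C], [T → .] }  — shift, reduce
  I10: { [F → F B T .] }  — reduce

Conflict in state I3:
  Shift-reduce conflict between [T → .] and [T → . g C]
So the grammar is NOT LR(0).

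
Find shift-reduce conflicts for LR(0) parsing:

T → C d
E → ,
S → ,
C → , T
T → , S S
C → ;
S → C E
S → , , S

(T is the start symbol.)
Yes — I6: [S → , .] vs [C → . , T]; I10: [S → , .] vs [C → . , T]; I16: [S → , , S .] vs [C → . , T]; I17: [S → , .] vs [C → . , T]

A shift-reduce conflict occurs when an LR(0) state has both:
  - a complete (reduce) item [A → α .] (dot at the end), and
  - a shift item [B → β . c γ] (dot before a terminal).

Augment with T' → T and build the canonical LR(0) collection (I0 = CLOSURE({[T' → . T]}), then GOTO on every symbol after a dot until no new states appear). It has 18 states:
  I0: { [C → . , T], [C → . ;], [T → . , S S], [T → . C d], [T' → . T] }  — shift
  I1: { [C → , . T], [C → . , T], [C → . ;], [S → . , , S], [S → . ,], [S → . C E], [T → , . S S], [T → . , S S], [T → . C d] }  — shift
  I2: { [C → ; .] }  — reduce
  I3: { [T → C . d] }  — shift
  I4: { [T' → T .] }  — accept
  I5: { [T → C d .] }  — reduce
  I6: { [C → , . T], [C → . , T], [C → . ;], [S → , . , S], [S → , .], [S → . , , S], [S → . ,], [S → . C E], [T → , . S S], [T → . , S S], [T → . C d] }  — shift, reduce
  I7: { [E → . ,], [S → C . E], [T → C . d] }  — shift
  I8: { [C → . , T], [C → . ;], [S → . , , S], [S → . ,], [S → . C E], [T → , S . S] }  — shift
  I9: { [C → , T .] }  — reduce
  I10: { [C → , . T], [C → . , T], [C → . ;], [S → , . , S], [S → , .], [T → . , S S], [T → . C d] }  — shift, reduce
  I11: { [E → . ,], [S → C . E] }  — shift
  I12: { [T → , S S .] }  — reduce
  I13: { [E → , .] }  — reduce
  I14: { [S → C E .] }  — reduce
  I15: { [C → , . T], [C → . , T], [C → . ;], [S → , , . S], [S → . , , S], [S → . ,], [S → . C E], [T → , . S S], [T → . , S S], [T → . C d] }  — shift
  I16: { [C → . , T], [C → . ;], [S → , , S .], [S → . , , S], [S → . ,], [S → . C E], [T → , S . S] }  — shift, reduce
  I17: { [C → , . T], [C → . , T], [C → . ;], [S → , , . S], [S → , . , S], [S → , .], [S → . , , S], [S → . ,], [S → . C E], [T → , . S S], [T → . , S S], [T → . C d] }  — shift, reduce

I6 contains reduce item [S → , .] and shift items [C → . , T], [C → . ;], [S → . ,], [S → . , , S], [S → , . , S], [T → . , S S] — shift-reduce conflict.
I10 contains reduce item [S → , .] and shift items [C → . , T], [C → . ;], [S → , . , S], [T → . , S S] — shift-reduce conflict.
I16 contains reduce item [S → , , S .] and shift items [C → . , T], [C → . ;], [S → . ,], [S → . , , S] — shift-reduce conflict.
I17 contains reduce item [S → , .] and shift items [C → . , T], [C → . ;], [S → . ,], [S → . , , S], [S → , . , S], [T → . , S S] — shift-reduce conflict.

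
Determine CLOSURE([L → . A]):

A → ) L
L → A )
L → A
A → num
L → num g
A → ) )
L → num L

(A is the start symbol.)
To compute CLOSURE, for each item [A → α.Bβ] where B is a non-terminal, add [B → .γ] for all productions B → γ; repeat for the newly added items until nothing changes.

Start with: [L → . A]
  [L → . A] has the dot before A: add [A → . ) L], [A → . num], [A → . ) )]
No further items can be added.

CLOSURE = { [A → . ) )], [A → . ) L], [A → . num], [L → . A] }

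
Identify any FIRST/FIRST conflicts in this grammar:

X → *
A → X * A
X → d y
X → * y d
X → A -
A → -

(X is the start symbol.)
Yes. X → '*' / X → '*' y d on { '*' }; X → '*' / X → A '-' on { '*' }; X → d y / X → A '-' on { 'd' }; X → '*' y d / X → A '-' on { '*' }; A → X '*' A / A → '-' on { '-' }

FIRST sets of the non-terminals at (or reachable through a nullable prefix from) the front of some alternative:
  FIRST(A) = { '*', '-', 'd' }
  FIRST(X) = { '*', '-', 'd' }

Productions for X:
  X → *: FIRST = { '*' }
  X → d y: FIRST = { 'd' }
  X → * y d: FIRST = { '*' }
  X → A -: FIRST = { '*', '-', 'd' }
Productions for A:
  A → X * A: FIRST = { '*', '-', 'd' }
  A → -: FIRST = { '-' }

Conflict for X: X → * and X → * y d
  Overlap: { '*' }
Conflict for X: X → * and X → A -
  Overlap: { '*' }
Conflict for X: X → d y and X → A -
  Overlap: { 'd' }
Conflict for X: X → * y d and X → A -
  Overlap: { '*' }
Conflict for A: A → X * A and A → -
  Overlap: { '-' }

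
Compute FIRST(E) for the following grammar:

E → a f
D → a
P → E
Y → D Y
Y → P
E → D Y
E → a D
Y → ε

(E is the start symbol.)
FIRST sets of the other non-terminals involved (by the same procedure, iterated to a fixed point):
  FIRST(D) = { 'a' }

From E → a f:
  - a is a terminal: add 'a' and stop
From E → D Y:
  - D is a non-terminal: add FIRST(D) \ {ε} = { 'a' }
    D is not nullable, so stop
From E → a D:
  - a is a terminal: add 'a' and stop

Collecting: FIRST(E) = { 'a' }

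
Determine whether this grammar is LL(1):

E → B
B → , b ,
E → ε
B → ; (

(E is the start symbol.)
Yes, the grammar is LL(1).

A grammar is LL(1) if for each non-terminal N with multiple productions, the predict sets of those productions are pairwise disjoint, where PREDICT(N → α) = (FIRST(α) \ {ε}) ∪ (FOLLOW(N) if α ⇒* ε).

Relevant sets:
  FIRST(B) = { ',', ';' }
  FOLLOW(E) = { $ }

For E:
  PREDICT(E → B) = { ',', ';' }
  PREDICT(E → ε) = { $ }
For B:
  PREDICT(B → ',' b ',') = { ',' }
  PREDICT(B → ';' '(') = { ';' }

All predict sets are disjoint. The grammar IS LL(1).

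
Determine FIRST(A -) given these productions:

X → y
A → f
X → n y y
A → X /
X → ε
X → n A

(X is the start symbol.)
FIRST sets of the non-terminals involved (from the grammar, by fixed-point iteration):
  FIRST(A) = { '/', 'f', 'n', 'y' }

To compute FIRST(A -), process the symbols left to right:
Symbol A is a non-terminal. Add FIRST(A) \ {ε} = { '/', 'f', 'n', 'y' }
A is not nullable (ε ∉ FIRST(A)), so stop here.
FIRST(A -) = { '/', 'f', 'n', 'y' }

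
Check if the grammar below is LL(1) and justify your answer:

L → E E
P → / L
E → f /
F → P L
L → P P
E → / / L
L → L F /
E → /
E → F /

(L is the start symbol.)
Relevant sets:
  FIRST(E) = { '/', 'f' }
  FIRST(P) = { '/' }
  FIRST(L) = { '/', 'f' }
  FIRST(F) = { '/' }

For L:
  PREDICT(L → E E) = { '/', 'f' }
  PREDICT(L → P P) = { '/' }
  PREDICT(L → L F '/') = { '/', 'f' }
For E:
  PREDICT(E → f '/') = { 'f' }
  PREDICT(E → '/' '/' L) = { '/' }
  PREDICT(E → '/') = { '/' }
  PREDICT(E → F '/') = { '/' }
P, F have a single production, so nothing to check there.

Conflict found: Predict set conflict for L: { '/' }
The grammar is NOT LL(1).

Answer: No. Predict set conflict for L: { '/' }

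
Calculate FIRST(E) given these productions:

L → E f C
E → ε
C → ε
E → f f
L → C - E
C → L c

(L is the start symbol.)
From E → ε:
  - ε-production, so ε ∈ FIRST(E)
From E → f f:
  - f is a terminal: add 'f' and stop

Collecting: FIRST(E) = { 'f', ε }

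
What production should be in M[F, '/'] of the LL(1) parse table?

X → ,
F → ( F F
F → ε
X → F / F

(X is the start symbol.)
To find M[F, '/'], we find productions for F where '/' is in the predict set (PREDICT(N → α) = (FIRST(α) \ {ε}) ∪ (FOLLOW(N) if α ⇒* ε)).

Relevant sets:
  FOLLOW(F) = { $, '(', '/' }

F → ( F F: PREDICT = { '(' }
F → ε: PREDICT = { $, '(', '/' }
  '/' is in predict set, so this production goes in M[F, '/']

M[F, '/'] = F → ε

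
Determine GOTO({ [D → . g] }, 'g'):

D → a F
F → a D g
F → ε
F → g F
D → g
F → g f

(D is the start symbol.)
{ [D → g .] }

GOTO(I, 'g') = CLOSURE({ [A → αX.β] : [A → α.Xβ] ∈ I, X = 'g' })

Items with dot before 'g', with the dot advanced:
  [D → . g] → [D → g .]
Closure adds nothing (no advanced item has the dot before a non-terminal).

GOTO = { [D → g .] }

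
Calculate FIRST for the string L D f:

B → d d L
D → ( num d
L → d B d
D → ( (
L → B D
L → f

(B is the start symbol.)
{ 'd', 'f' }

FIRST sets of the non-terminals involved (from the grammar, by fixed-point iteration):
  FIRST(L) = { 'd', 'f' }

To compute FIRST(L D f), process the symbols left to right:
Symbol L is a non-terminal. Add FIRST(L) \ {ε} = { 'd', 'f' }
L is not nullable (ε ∉ FIRST(L)), so stop here.
FIRST(L D f) = { 'd', 'f' }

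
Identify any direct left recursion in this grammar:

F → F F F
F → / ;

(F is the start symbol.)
Yes, F is left-recursive

Direct left recursion occurs when N → N α for some non-terminal N (the right-hand side begins with the left-hand side itself).

F → F F F: LEFT RECURSIVE (starts with F)
F → / ;: starts with '/'

The grammar has direct left recursion on: F.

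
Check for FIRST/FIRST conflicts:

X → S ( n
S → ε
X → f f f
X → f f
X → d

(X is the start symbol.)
FIRST sets of the non-terminals at (or reachable through a nullable prefix from) the front of some alternative:
  FIRST(S) = { ε }

Productions for X:
  X → S ( n: FIRST = { '(' }
  X → f f f: FIRST = { 'f' }
  X → f f: FIRST = { 'f' }
  X → d: FIRST = { 'd' }
S has only one production, so no FIRST/FIRST conflict is possible there.

Conflict for X: X → f f f and X → f f
  Overlap: { 'f' }

Answer: Yes. X → f f f / X → f f on { 'f' }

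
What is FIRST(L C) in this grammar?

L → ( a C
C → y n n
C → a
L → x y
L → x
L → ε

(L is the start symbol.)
FIRST sets of the non-terminals involved (from the grammar, by fixed-point iteration):
  FIRST(L) = { '(', 'x', ε }
  FIRST(C) = { 'a', 'y' }

To compute FIRST(L C), process the symbols left to right:
Symbol L is a non-terminal. Add FIRST(L) \ {ε} = { '(', 'x' }
L is nullable (ε ∈ FIRST(L)), continue to the next symbol.
Symbol C is a non-terminal. Add FIRST(C) \ {ε} = { 'a', 'y' }
C is not nullable (ε ∉ FIRST(C)), so stop here.
FIRST(L C) = { '(', 'a', 'x', 'y' }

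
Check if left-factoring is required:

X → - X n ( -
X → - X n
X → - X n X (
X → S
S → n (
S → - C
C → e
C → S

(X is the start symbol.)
Yes, X has productions with common prefix '- X n'

Left-factoring is needed when two productions for the same non-terminal
share a common prefix on the right-hand side.

Productions for X:
  X → - X n ( -
  X → - X n
  X → - X n X (
  X → S
Productions for S:
  S → n (
  S → - C
Productions for C:
  C → e
  C → S

Found common prefix '- X n' in productions for X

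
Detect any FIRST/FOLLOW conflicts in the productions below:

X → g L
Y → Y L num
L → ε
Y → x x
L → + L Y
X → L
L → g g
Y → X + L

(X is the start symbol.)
Nullable non-terminals: L, X.
FIRST sets used below: FIRST(L) = { '+', 'g', ε }

L: nullable alternative(s) L → ε; FOLLOW(L) = { $, '+', 'g', 'num', 'x' }
  L → ε: FIRST \ {ε} = { } — this is the only nullable alternative, skip
  L → + L Y: FIRST \ {ε} = { '+' } — overlaps FOLLOW(L) on { '+' }: CONFLICT
  L → g g: FIRST \ {ε} = { 'g' } — overlaps FOLLOW(L) on { 'g' }: CONFLICT

X: nullable alternative(s) X → L; FOLLOW(X) = { $, '+' }
  X → g L: FIRST \ {ε} = { 'g' } — disjoint from FOLLOW(X)
  X → L: FIRST \ {ε} = { '+', 'g' } — this is the only nullable alternative, skip

Y has no nullable alternative, so no FIRST/FOLLOW check is needed there.

So the grammar has 2 FIRST/FOLLOW conflicts (marked CONFLICT above).

Answer: Yes. L → '+' L Y with FOLLOW(L) on { '+' }; L → g g with FOLLOW(L) on { 'g' }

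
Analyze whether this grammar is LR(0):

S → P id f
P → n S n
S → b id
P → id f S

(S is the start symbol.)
Augment with S' → S and build the canonical LR(0) collection (I0 = CLOSURE({[S' → . S]}), then GOTO on every symbol after a dot until no new states appear). It has 13 states:
  I0: { [P → . id f S], [P → . n S n], [S → . P id f], [S → . b id], [S' → . S] }  — shift
  I1: { [S → P . id f] }  — shift
  I2: { [S' → S .] }  — accept
  I3: { [S → b . id] }  — shift
  I4: { [P → id . f S] }  — shift
  I5: { [P → . id f S], [P → . n S n], [P → n . S n], [S → . P id f], [S → . b id] }  — shift
  I6: { [P → n S . n] }  — shift
  I7: { [P → n S n .] }  — reduce
  I8: { [P → . id f S], [P → . n S n], [P → id f . S], [S → . P id f], [S → . b id] }  — shift
  I9: { [P → id f S .] }  — reduce
  I10: { [S → b id .] }  — reduce
  I11: { [S → P id . f] }  — shift
  I12: { [S → P id f .] }  — reduce

Every state is either a pure shift/goto state or contains exactly one complete item and nothing to shift — no conflicts. The grammar is LR(0).

Answer: Yes, the grammar is LR(0)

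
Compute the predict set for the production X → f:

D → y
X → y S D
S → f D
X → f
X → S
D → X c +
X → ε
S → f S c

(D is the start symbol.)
{ 'f' }

PREDICT(X → f) = (FIRST(RHS) \ {ε}) ∪ (FOLLOW(X) if ε ∈ FIRST(RHS), i.e. RHS ⇒* ε)
FIRST(f) = { 'f' }
ε ∉ FIRST(f), so FOLLOW(X) is not added.
PREDICT(X → f) = { 'f' }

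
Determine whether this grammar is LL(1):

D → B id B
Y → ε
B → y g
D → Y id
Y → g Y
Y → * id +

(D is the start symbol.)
Yes, the grammar is LL(1).

A grammar is LL(1) if for each non-terminal N with multiple productions, the predict sets of those productions are pairwise disjoint, where PREDICT(N → α) = (FIRST(α) \ {ε}) ∪ (FOLLOW(N) if α ⇒* ε).

Relevant sets:
  FIRST(B) = { 'y' }
  FIRST(Y) = { '*', 'g', ε }
  FOLLOW(Y) = { 'id' }

For D:
  PREDICT(D → B id B) = { 'y' }
  PREDICT(D → Y id) = { '*', 'g', 'id' }
For Y:
  PREDICT(Y → ε) = { 'id' }
  PREDICT(Y → g Y) = { 'g' }
  PREDICT(Y → '*' id '+') = { '*' }
B has a single production, so nothing to check there.

All predict sets are disjoint. The grammar IS LL(1).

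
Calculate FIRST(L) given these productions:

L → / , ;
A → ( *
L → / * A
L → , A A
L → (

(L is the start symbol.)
{ '(', ',', '/' }

From L → / , ;:
  - '/' is a terminal: add '/' and stop
From L → / * A:
  - '/' is a terminal: add '/' and stop
From L → , A A:
  - ',' is a terminal: add ',' and stop
From L → (:
  - '(' is a terminal: add '(' and stop

Collecting: FIRST(L) = { '(', ',', '/' }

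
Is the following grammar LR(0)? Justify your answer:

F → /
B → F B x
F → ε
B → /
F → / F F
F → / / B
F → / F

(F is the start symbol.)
No. Shift-reduce conflict between [F → .] and [F → . /]

A grammar is LR(0) if no state in the canonical LR(0) collection has:
  - both a shift item (dot before a terminal) and a complete item (shift-reduce conflict), or
  - two or more complete items (reduce-reduce conflict; the accept item [F' → F .] counts as a complete item here).

Augment with F' → F and build the canonical LR(0) collection (I0 = CLOSURE({[F' → . F]}), then GOTO on every symbol after a dot until no new states appear). It has 14 states:
  I0: { [F → . / / B], [F → . / F F], [F → . / F], [F → . /], [F → .], [F' → . F] }  — shift, reduce
  I1: { [F → . / / B], [F → . / F F], [F → . / F], [F → . /], [F → .], [F → / . / B], [F → / . F F], [F → / . F], [F → / .] }  — shift, 2 reduces
  I2: { [F' → F .] }  — accept
  I3: { [B → . /], [B → . F B x], [F → . / / B], [F → . / F F], [F → . / F], [F → . /], [F → .], [F → / . / B], [F → / . F F], [F → / . F], [F → / .], [F → / / . B] }  — shift, 2 reduces
  I4: { [F → . / / B], [F → . / F F], [F → . / F], [F → . /], [F → .], [F → / F . F], [F → / F .] }  — shift, 2 reduces
  I5: { [F → / F F .] }  — reduce
  I6: { [B → . /], [B → . F B x], [B → / .], [F → . / / B], [F → . / F F], [F → . / F], [F → . /], [F → .], [F → / . / B], [F → / . F F], [F → / . F], [F → / .], [F → / / . B] }  — shift, 3 reduces
  I7: { [F → / / B .] }  — reduce
  I8: { [B → . /], [B → . F B x], [B → F . B x], [F → . / / B], [F → . / F F], [F → . / F], [F → . /], [F → .], [F → / F . F], [F → / F .] }  — shift, 2 reduces
  I9: { [B → / .], [F → . / / B], [F → . / F F], [F → . / F], [F → . /], [F → .], [F → / . / B], [F → / . F F], [F → / . F], [F → / .] }  — shift, 3 reduces
  I10: { [B → F B . x] }  — shift
  I11: { [B → . /], [B → . F B x], [B → F . B x], [F → . / / B], [F → . / F F], [F → . / F], [F → . /], [F → .], [F → / F F .] }  — shift, 2 reduces
  I12: { [B → . /], [B → . F B x], [B → F . B x], [F → . / / B], [F → . / F F], [F → . / F], [F → . /], [F → .] }  — shift, reduce
  I13: { [B → F B x .] }  — reduce

Conflict in state I0:
  Shift-reduce conflict between [F → .] and [F → . /]
So the grammar is NOT LR(0).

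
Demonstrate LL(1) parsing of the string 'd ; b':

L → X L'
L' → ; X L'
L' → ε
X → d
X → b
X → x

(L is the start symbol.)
Stack is shown with the top on the left.

Stack     Input    Action
-------------------------
L $       d ; b $  output L → X L'
X L' $    d ; b $  output X → d
d L' $    d ; b $  match 'd'
L' $      ; b $    output L' → ; X L'
; X L' $  ; b $    match ';'
X L' $    b $      output X → b
b L' $    b $      match 'b'
L' $      $        output L' → ε
$         $        accept

The string is accepted.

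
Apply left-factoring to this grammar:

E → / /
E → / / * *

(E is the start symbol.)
E → / / E'
E' → ε
E' → * *

Left-factoring transforms A → αβ₁ | αβ₂ into A → αA' and A' → β₁ | β₂
(α is the longest common prefix among the alternatives). Repeat until
no nonterminal has two alternatives with a common prefix.

Round 1: E has alternatives sharing prefix '/ /'. Introduce E': E → / / E'
  Add: E' → ε
  Add: E' → * *

No remaining common prefixes — done.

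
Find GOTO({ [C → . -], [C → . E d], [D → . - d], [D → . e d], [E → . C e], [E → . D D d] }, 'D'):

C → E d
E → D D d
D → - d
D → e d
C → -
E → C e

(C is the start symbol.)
GOTO(I, 'D') = CLOSURE({ [A → αX.β] : [A → α.Xβ] ∈ I, X = 'D' })

Items with dot before 'D', with the dot advanced:
  [E → . D D d] → [E → D . D d]
Closure of the advanced items:
  [E → D . D d] has the dot before D: add [D → . - d], [D → . e d]

GOTO = { [D → . - d], [D → . e d], [E → D . D d] }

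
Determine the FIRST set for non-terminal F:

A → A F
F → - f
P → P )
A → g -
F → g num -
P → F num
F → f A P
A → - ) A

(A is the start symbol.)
From F → - f:
  - '-' is a terminal: add '-' and stop
From F → g num -:
  - g is a terminal: add 'g' and stop
From F → f A P:
  - f is a terminal: add 'f' and stop

Collecting: FIRST(F) = { '-', 'f', 'g' }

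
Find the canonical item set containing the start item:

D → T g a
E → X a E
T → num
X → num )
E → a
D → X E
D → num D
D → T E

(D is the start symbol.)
First, augment the grammar with D' → D
I₀ = CLOSURE({ [D' → . D] }):
  [D' → . D] has the dot before D: add [D → . T g a], [D → . X E], [D → . num D], [D → . T E]
  [D → . T g a] has the dot before T: add [T → . num]
  [D → . X E] has the dot before X: add [X → . num )]
No further items can be added.

I₀ = { [D → . T E], [D → . T g a], [D → . X E], [D → . num D], [D' → . D], [T → . num], [X → . num )] }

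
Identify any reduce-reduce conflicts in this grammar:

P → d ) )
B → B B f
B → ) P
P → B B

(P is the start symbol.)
Augment with P' → P and build the canonical LR(0) collection (I0 = CLOSURE({[P' → . P]}), then GOTO on every symbol after a dot until no new states appear). It has 11 states:
  I0: { [B → . ) P], [B → . B B f], [P → . B B], [P → . d ) )], [P' → . P] }  — shift
  I1: { [B → ) . P], [B → . ) P], [B → . B B f], [P → . B B], [P → . d ) )] }  — shift
  I2: { [B → . ) P], [B → . B B f], [B → B . B f], [P → B . B] }  — shift
  I3: { [P' → P .] }  — accept
  I4: { [P → d . ) )] }  — shift
  I5: { [P → d ) . )] }  — shift
  I6: { [P → d ) ) .] }  — reduce
  I7: { [B → . ) P], [B → . B B f], [B → B . B f], [B → B B . f], [P → B B .] }  — shift, reduce
  I8: { [B → . ) P], [B → . B B f], [B → B . B f], [B → B B . f] }  — shift
  I9: { [B → B B f .] }  — reduce
  I10: { [B → ) P .] }  — reduce

No state contains more than one complete item.

Answer: No reduce-reduce conflicts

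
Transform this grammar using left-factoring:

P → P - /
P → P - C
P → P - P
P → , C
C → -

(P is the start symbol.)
Left-factoring transforms A → αβ₁ | αβ₂ into A → αA' and A' → β₁ | β₂
(α is the longest common prefix among the alternatives). Repeat until
no nonterminal has two alternatives with a common prefix.

Round 1: P has alternatives sharing prefix 'P -'. Introduce P': P → P - P'
  Add: P' → /
  Add: P' → C
  Add: P' → P

No remaining common prefixes — done.

Resulting grammar:
P → P - P'
P' → /
P' → C
P' → P
P → , C
C → -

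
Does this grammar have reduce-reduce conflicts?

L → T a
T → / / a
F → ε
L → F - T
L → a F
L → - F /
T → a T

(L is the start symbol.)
A reduce-reduce conflict occurs when an LR(0) state has two complete items [A → α .] and [B → β .] — both call for a reduction, and with no lookahead the parser cannot choose between them.

Augment with L' → L and build the canonical LR(0) collection (I0 = CLOSURE({[L' → . L]}), then GOTO on every symbol after a dot until no new states appear). It has 17 states:
  I0: { [F → .], [L → . - F /], [L → . F - T], [L → . T a], [L → . a F], [L' → . L], [T → . / / a], [T → . a T] }  — shift, reduce
  I1: { [F → .], [L → - . F /] }  — reduce
  I2: { [T → / . / a] }  — shift
  I3: { [L → F . - T] }  — shift
  I4: { [L' → L .] }  — accept
  I5: { [L → T . a] }  — shift
  I6: { [F → .], [L → a . F], [T → . / / a], [T → . a T], [T → a . T] }  — shift, reduce
  I7: { [L → a F .] }  — reduce
  I8: { [T → a T .] }  — reduce
  I9: { [T → . / / a], [T → . a T], [T → a . T] }  — shift
  I10: { [L → T a .] }  — reduce
  I11: { [L → F - . T], [T → . / / a], [T → . a T] }  — shift
  I12: { [L → F - T .] }  — reduce
  I13: { [T → / / . a] }  — shift
  I14: { [T → / / a .] }  — reduce
  I15: { [L → - F . /] }  — shift
  I16: { [L → - F / .] }  — reduce

No state contains more than one complete item.

Answer: No reduce-reduce conflicts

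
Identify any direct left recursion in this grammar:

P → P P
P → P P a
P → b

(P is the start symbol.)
Direct left recursion occurs when N → N α for some non-terminal N (the right-hand side begins with the left-hand side itself).

P → P P: LEFT RECURSIVE (starts with P)
P → P P a: LEFT RECURSIVE (starts with P)
P → b: starts with b

The grammar has direct left recursion on: P.

Answer: Yes, P is left-recursive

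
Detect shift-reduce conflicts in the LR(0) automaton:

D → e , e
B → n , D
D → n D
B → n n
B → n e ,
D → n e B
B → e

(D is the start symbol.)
A shift-reduce conflict occurs when an LR(0) state has both:
  - a complete (reduce) item [A → α .] (dot at the end), and
  - a shift item [B → β . c γ] (dot before a terminal).

Augment with D' → D and build the canonical LR(0) collection (I0 = CLOSURE({[D' → . D]}), then GOTO on every symbol after a dot until no new states appear). It has 16 states:
  I0: { [D → . e , e], [D → . n D], [D → . n e B], [D' → . D] }  — shift
  I1: { [D' → D .] }  — accept
  I2: { [D → e . , e] }  — shift
  I3: { [D → . e , e], [D → . n D], [D → . n e B], [D → n . D], [D → n . e B] }  — shift
  I4: { [D → n D .] }  — reduce
  I5: { [B → . e], [B → . n , D], [B → . n e ,], [B → . n n], [D → e . , e], [D → n e . B] }  — shift
  I6: { [D → e , . e] }  — shift
  I7: { [D → n e B .] }  — reduce
  I8: { [B → e .] }  — reduce
  I9: { [B → n . , D], [B → n . e ,], [B → n . n] }  — shift
  I10: { [B → n , . D], [D → . e , e], [D → . n D], [D → . n e B] }  — shift
  I11: { [B → n e . ,] }  — shift
  I12: { [B → n n .] }  — reduce
  I13: { [B → n e , .] }  — reduce
  I14: { [B → n , D .] }  — reduce
  I15: { [D → e , e .] }  — reduce

No state contains both a complete item and a shift item.

Answer: No shift-reduce conflicts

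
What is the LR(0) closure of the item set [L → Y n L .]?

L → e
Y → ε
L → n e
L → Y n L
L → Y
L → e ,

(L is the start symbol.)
Start with: [L → Y n L .]
The dot is at the end, so nothing is added.

CLOSURE = { [L → Y n L .] }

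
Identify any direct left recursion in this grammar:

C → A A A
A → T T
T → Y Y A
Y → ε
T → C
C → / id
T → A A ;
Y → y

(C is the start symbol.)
C → A A A: starts with A
A → T T: starts with T
T → Y Y A: starts with Y
Y → ε: starts with ε
T → C: starts with C
C → / id: starts with '/'
T → A A ;: starts with A
Y → y: starts with y

No direct left recursion found.

Answer: No direct left recursion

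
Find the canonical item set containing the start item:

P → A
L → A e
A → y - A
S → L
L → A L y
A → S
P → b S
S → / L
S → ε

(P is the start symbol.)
First, augment the grammar with P' → P
I₀ = CLOSURE({ [P' → . P] }):
  [P' → . P] has the dot before P: add [P → . A], [P → . b S]
  [P → . A] has the dot before A: add [A → . y - A], [A → . S]
  [A → . S] has the dot before S: add [S → . L], [S → . / L], [S → .]
  [S → . L] has the dot before L: add [L → . A e], [L → . A L y]
No further items can be added.

I₀ = { [A → . S], [A → . y - A], [L → . A L y], [L → . A e], [P → . A], [P → . b S], [P' → . P], [S → . / L], [S → . L], [S → .] }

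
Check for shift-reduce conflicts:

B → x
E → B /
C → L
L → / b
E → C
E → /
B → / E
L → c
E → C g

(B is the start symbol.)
A shift-reduce conflict occurs when an LR(0) state has both:
  - a complete (reduce) item [A → α .] (dot at the end), and
  - a shift item [B → β . c γ] (dot before a terminal).

Augment with B' → B and build the canonical LR(0) collection (I0 = CLOSURE({[B' → . B]}), then GOTO on every symbol after a dot until no new states appear). It has 13 states:
  I0: { [B → . / E], [B → . x], [B' → . B] }  — shift
  I1: { [B → . / E], [B → . x], [B → / . E], [C → . L], [E → . /], [E → . B /], [E → . C g], [E → . C], [L → . / b], [L → . c] }  — shift
  I2: { [B' → B .] }  — accept
  I3: { [B → x .] }  — reduce
  I4: { [B → . / E], [B → . x], [B → / . E], [C → . L], [E → . /], [E → . B /], [E → . C g], [E → . C], [E → / .], [L → . / b], [L → . c], [L → / . b] }  — shift, reduce
  I5: { [E → B . /] }  — shift
  I6: { [E → C . g], [E → C .] }  — shift, reduce
  I7: { [B → / E .] }  — reduce
  I8: { [C → L .] }  — reduce
  I9: { [L → c .] }  — reduce
  I10: { [E → C g .] }  — reduce
  I11: { [E → B / .] }  — reduce
  I12: { [L → / b .] }  — reduce

I4 contains reduce item [E → / .] and shift items [B → . / E], [B → . x], [E → . /], [L → . / b], [L → / . b], [L → . c] — shift-reduce conflict.
I6 contains reduce item [E → C .] and shift item [E → C . g] — shift-reduce conflict.

Answer: Yes — I4: [E → / .] vs [B → . / E]; I6: [E → C .] vs [E → C . g]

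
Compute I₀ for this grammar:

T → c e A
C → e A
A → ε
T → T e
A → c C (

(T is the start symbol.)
First, augment the grammar with T' → T
I₀ = CLOSURE({ [T' → . T] }):
  [T' → . T] has the dot before T: add [T → . c e A], [T → . T e]
No further items can be added.

I₀ = { [T → . T e], [T → . c e A], [T' → . T] }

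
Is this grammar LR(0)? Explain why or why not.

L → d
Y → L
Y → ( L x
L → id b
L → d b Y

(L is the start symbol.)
No. Shift-reduce conflict between [L → d .] and [L → d . b Y]

Augment with L' → L and build the canonical LR(0) collection (I0 = CLOSURE({[L' → . L]}), then GOTO on every symbol after a dot until no new states appear). It has 11 states:
  I0: { [L → . d b Y], [L → . d], [L → . id b], [L' → . L] }  — shift
  I1: { [L' → L .] }  — accept
  I2: { [L → d . b Y], [L → d .] }  — shift, reduce
  I3: { [L → id . b] }  — shift
  I4: { [L → id b .] }  — reduce
  I5: { [L → . d b Y], [L → . d], [L → . id b], [L → d b . Y], [Y → . ( L x], [Y → . L] }  — shift
  I6: { [L → . d b Y], [L → . d], [L → . id b], [Y → ( . L x] }  — shift
  I7: { [Y → L .] }  — reduce
  I8: { [L → d b Y .] }  — reduce
  I9: { [Y → ( L . x] }  — shift
  I10: { [Y → ( L x .] }  — reduce

Conflict in state I2:
  Shift-reduce conflict between [L → d .] and [L → d . b Y]
So the grammar is NOT LR(0).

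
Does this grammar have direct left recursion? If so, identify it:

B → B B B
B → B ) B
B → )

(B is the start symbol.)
Direct left recursion occurs when N → N α for some non-terminal N (the right-hand side begins with the left-hand side itself).

B → B B B: LEFT RECURSIVE (starts with B)
B → B ) B: LEFT RECURSIVE (starts with B)
B → ): starts with ')'

The grammar has direct left recursion on: B.

Answer: Yes, B is left-recursive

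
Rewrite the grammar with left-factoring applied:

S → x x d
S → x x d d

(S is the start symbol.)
S → x x d S'
S' → ε
S' → d

Left-factoring transforms A → αβ₁ | αβ₂ into A → αA' and A' → β₁ | β₂
(α is the longest common prefix among the alternatives). Repeat until
no nonterminal has two alternatives with a common prefix.

Round 1: S has alternatives sharing prefix 'x x d'. Introduce S': S → x x d S'
  Add: S' → ε
  Add: S' → d

No remaining common prefixes — done.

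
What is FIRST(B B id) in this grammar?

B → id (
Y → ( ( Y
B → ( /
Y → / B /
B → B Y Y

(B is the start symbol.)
{ '(', 'id' }

FIRST sets of the non-terminals involved (from the grammar, by fixed-point iteration):
  FIRST(B) = { '(', 'id' }

To compute FIRST(B B id), process the symbols left to right:
Symbol B is a non-terminal. Add FIRST(B) \ {ε} = { '(', 'id' }
B is not nullable (ε ∉ FIRST(B)), so stop here.
FIRST(B B id) = { '(', 'id' }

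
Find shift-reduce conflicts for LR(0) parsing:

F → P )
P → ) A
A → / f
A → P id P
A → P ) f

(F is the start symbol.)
No shift-reduce conflicts

A shift-reduce conflict occurs when an LR(0) state has both:
  - a complete (reduce) item [A → α .] (dot at the end), and
  - a shift item [B → β . c γ] (dot before a terminal).

Augment with F' → F and build the canonical LR(0) collection (I0 = CLOSURE({[F' → . F]}), then GOTO on every symbol after a dot until no new states appear). It has 13 states:
  I0: { [F → . P )], [F' → . F], [P → . ) A] }  — shift
  I1: { [A → . / f], [A → . P ) f], [A → . P id P], [P → ) . A], [P → . ) A] }  — shift
  I2: { [F' → F .] }  — accept
  I3: { [F → P . )] }  — shift
  I4: { [F → P ) .] }  — reduce
  I5: { [A → / . f] }  — shift
  I6: { [P → ) A .] }  — reduce
  I7: { [A → P . ) f], [A → P . id P] }  — shift
  I8: { [A → P ) . f] }  — shift
  I9: { [A → P id . P], [P → . ) A] }  — shift
  I10: { [A → P id P .] }  — reduce
  I11: { [A → P ) f .] }  — reduce
  I12: { [A → / f .] }  — reduce

No state contains both a complete item and a shift item.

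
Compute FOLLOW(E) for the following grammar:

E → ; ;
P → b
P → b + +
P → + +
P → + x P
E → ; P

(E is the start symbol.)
To compute FOLLOW(E), find every occurrence of E on a right-hand side N → α E β: add FIRST(β) \ {ε}, and if β is empty or nullable also add FOLLOW(N). Iterate to a fixed point.

E is the start symbol, so $ ∈ FOLLOW(E).
E does not occur on any right-hand side.

Taking the union: FOLLOW(E) = { $ }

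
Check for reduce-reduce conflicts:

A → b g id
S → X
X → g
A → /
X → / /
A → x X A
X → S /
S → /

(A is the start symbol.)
A reduce-reduce conflict occurs when an LR(0) state has two complete items [A → α .] and [B → β .] — both call for a reduction, and with no lookahead the parser cannot choose between them.

Augment with A' → A and build the canonical LR(0) collection (I0 = CLOSURE({[A' → . A]}), then GOTO on every symbol after a dot until no new states appear). It has 14 states:
  I0: { [A → . /], [A → . b g id], [A → . x X A], [A' → . A] }  — shift
  I1: { [A → / .] }  — reduce
  I2: { [A' → A .] }  — accept
  I3: { [A → b . g id] }  — shift
  I4: { [A → x . X A], [S → . /], [S → . X], [X → . / /], [X → . S /], [X → . g] }  — shift
  I5: { [S → / .], [X → / . /] }  — shift, reduce
  I6: { [X → S . /] }  — shift
  I7: { [A → . /], [A → . b g id], [A → . x X A], [A → x X . A], [S → X .] }  — shift, reduce
  I8: { [X → g .] }  — reduce
  I9: { [A → x X A .] }  — reduce
  I10: { [X → S / .] }  — reduce
  I11: { [X → / / .] }  — reduce
  I12: { [A → b g . id] }  — shift
  I13: { [A → b g id .] }  — reduce

No state contains more than one complete item.

Answer: No reduce-reduce conflicts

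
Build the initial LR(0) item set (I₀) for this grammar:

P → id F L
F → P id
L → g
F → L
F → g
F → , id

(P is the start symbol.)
First, augment the grammar with P' → P
I₀ = CLOSURE({ [P' → . P] }):
  [P' → . P] has the dot before P: add [P → . id F L]
No further items can be added.

I₀ = { [P → . id F L], [P' → . P] }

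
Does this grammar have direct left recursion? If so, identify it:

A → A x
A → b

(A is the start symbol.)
Direct left recursion occurs when N → N α for some non-terminal N (the right-hand side begins with the left-hand side itself).

A → A x: LEFT RECURSIVE (starts with A)
A → b: starts with b

The grammar has direct left recursion on: A.

Answer: Yes, A is left-recursive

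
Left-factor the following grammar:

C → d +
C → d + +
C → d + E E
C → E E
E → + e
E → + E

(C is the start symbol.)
Left-factoring transforms A → αβ₁ | αβ₂ into A → αA' and A' → β₁ | β₂
(α is the longest common prefix among the alternatives). Repeat until
no nonterminal has two alternatives with a common prefix.

Round 1: C has alternatives sharing prefix 'd +'. Introduce C': C → d + C'
  Add: C' → ε
  Add: C' → +
  Add: C' → E E

Round 2: E has alternatives sharing prefix '+'. Introduce E': E → + E'
  Add: E' → e
  Add: E' → E

No remaining common prefixes — done.

Resulting grammar:
C → d + C'
C' → ε
C' → +
C' → E E
C → E E
E → + E'
E' → e
E' → E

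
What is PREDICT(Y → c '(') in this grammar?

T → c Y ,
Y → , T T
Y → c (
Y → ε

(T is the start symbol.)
PREDICT(Y → c '(') = (FIRST(RHS) \ {ε}) ∪ (FOLLOW(Y) if ε ∈ FIRST(RHS), i.e. RHS ⇒* ε)
FIRST(c '(') = { 'c' }
ε ∉ FIRST(c '('), so FOLLOW(Y) is not added.
PREDICT(Y → c '(') = { 'c' }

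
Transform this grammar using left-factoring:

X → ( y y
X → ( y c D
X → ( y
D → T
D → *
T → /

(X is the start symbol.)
Left-factoring transforms A → αβ₁ | αβ₂ into A → αA' and A' → β₁ | β₂
(α is the longest common prefix among the alternatives). Repeat until
no nonterminal has two alternatives with a common prefix.

Round 1: X has alternatives sharing prefix '( y'. Introduce X': X → ( y X'
  Add: X' → y
  Add: X' → c D
  Add: X' → ε

No remaining common prefixes — done.

Resulting grammar:
X → ( y X'
X' → y
X' → c D
X' → ε
D → T
D → *
T → /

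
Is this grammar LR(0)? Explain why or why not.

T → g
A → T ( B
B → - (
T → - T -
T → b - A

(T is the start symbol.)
A grammar is LR(0) if no state in the canonical LR(0) collection has:
  - both a shift item (dot before a terminal) and a complete item (shift-reduce conflict), or
  - two or more complete items (reduce-reduce conflict; the accept item [T' → T .] counts as a complete item here).

Augment with T' → T and build the canonical LR(0) collection (I0 = CLOSURE({[T' → . T]}), then GOTO on every symbol after a dot until no new states appear). It has 14 states:
  I0: { [T → . - T -], [T → . b - A], [T → . g], [T' → . T] }  — shift
  I1: { [T → - . T -], [T → . - T -], [T → . b - A], [T → . g] }  — shift
  I2: { [T' → T .] }  — accept
  I3: { [T → b . - A] }  — shift
  I4: { [T → g .] }  — reduce
  I5: { [A → . T ( B], [T → . - T -], [T → . b - A], [T → . g], [T → b - . A] }  — shift
  I6: { [T → b - A .] }  — reduce
  I7: { [A → T . ( B] }  — shift
  I8: { [A → T ( . B], [B → . - (] }  — shift
  I9: { [B → - . (] }  — shift
  I10: { [A → T ( B .] }  — reduce
  I11: { [B → - ( .] }  — reduce
  I12: { [T → - T . -] }  — shift
  I13: { [T → - T - .] }  — reduce

Every state is either a pure shift/goto state or contains exactly one complete item and nothing to shift — no conflicts. The grammar is LR(0).

Answer: Yes, the grammar is LR(0)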